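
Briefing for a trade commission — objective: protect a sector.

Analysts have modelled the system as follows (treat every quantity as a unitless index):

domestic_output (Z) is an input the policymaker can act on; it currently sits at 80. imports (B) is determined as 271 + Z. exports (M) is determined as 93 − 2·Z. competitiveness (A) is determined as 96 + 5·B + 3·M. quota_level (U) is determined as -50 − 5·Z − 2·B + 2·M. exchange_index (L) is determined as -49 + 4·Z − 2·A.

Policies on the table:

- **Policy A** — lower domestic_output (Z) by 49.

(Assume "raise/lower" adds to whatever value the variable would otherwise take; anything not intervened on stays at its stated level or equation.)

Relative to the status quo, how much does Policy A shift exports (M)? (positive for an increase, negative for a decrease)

98

Baseline:
  Z = 80
  M = 93 − 2·80 = -67
Policy A (Z − 49):
  Z = 80 − 49 = 31
  M = 93 − 2·31 = 31
Change in M: 31 − (-67) = 98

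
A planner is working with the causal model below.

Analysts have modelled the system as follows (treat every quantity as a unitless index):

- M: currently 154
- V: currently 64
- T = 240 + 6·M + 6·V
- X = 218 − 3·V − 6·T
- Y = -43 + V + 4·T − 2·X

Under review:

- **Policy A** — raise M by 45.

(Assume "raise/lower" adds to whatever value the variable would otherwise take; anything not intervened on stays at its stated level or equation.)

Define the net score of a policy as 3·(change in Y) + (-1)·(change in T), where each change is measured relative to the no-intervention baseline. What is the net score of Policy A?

Baseline:
  M = 154
  V = 64
  T = 240 + 6·154 + 6·64 = 1548
  X = 218 − 3·64 − 6·1548 = -9262
  Y = -43 + 64 + 4·1548 − 2·(-9262) = 24737
Policy A (M + 45):
  M = 154 + 45 = 199
  V = 64
  T = 240 + 6·199 + 6·64 = 1818
  X = 218 − 3·64 − 6·1818 = -10882
  Y = -43 + 64 + 4·1818 − 2·(-10882) = 29057
ΔY = 29057 − 24737 = 4320; ΔT = 1818 − 1548 = 270
Score = 3·4320 + (-1)·270 = 12690

12690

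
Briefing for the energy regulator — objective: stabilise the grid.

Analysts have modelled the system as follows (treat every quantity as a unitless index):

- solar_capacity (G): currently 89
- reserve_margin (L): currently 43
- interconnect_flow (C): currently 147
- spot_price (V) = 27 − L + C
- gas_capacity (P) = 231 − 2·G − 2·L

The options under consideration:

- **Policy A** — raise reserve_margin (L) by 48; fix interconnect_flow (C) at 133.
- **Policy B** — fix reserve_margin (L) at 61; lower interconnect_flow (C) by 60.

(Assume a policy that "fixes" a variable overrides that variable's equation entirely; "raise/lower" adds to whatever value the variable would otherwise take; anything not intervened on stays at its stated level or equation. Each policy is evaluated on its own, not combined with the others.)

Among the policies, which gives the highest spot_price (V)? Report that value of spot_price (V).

Policy A (L + 48, C := 133):
  L = 43 + 48 = 91
  C = 133
  V = 27 − 91 + 133 = 69
Policy B (L := 61, C − 60):
  L = 61
  C = 147 − 60 = 87
  V = 27 − 61 + 87 = 53
Comparing — Policy A: V=69, Policy B: V=53. Highest is 69 (Policy A).

69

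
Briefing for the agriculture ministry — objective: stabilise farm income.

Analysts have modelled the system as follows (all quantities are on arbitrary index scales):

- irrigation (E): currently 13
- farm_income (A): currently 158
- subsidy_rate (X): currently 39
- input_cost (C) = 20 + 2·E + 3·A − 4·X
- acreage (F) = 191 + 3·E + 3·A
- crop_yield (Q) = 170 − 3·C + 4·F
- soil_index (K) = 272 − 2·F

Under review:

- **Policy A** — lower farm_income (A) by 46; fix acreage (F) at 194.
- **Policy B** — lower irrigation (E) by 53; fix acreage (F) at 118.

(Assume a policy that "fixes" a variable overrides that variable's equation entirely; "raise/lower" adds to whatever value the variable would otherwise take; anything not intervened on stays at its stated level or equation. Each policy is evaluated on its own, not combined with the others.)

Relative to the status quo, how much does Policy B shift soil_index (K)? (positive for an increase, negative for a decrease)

Baseline:
  E = 13
  A = 158
  F = 191 + 3·13 + 3·158 = 704
  K = 272 − 2·704 = -1136
Policy B (E − 53, F := 118):
  E = 13 − 53 = -40
  A = 158
  F = 118
  K = 272 − 2·118 = 36
Change in K: 36 − (-1136) = 1172

1172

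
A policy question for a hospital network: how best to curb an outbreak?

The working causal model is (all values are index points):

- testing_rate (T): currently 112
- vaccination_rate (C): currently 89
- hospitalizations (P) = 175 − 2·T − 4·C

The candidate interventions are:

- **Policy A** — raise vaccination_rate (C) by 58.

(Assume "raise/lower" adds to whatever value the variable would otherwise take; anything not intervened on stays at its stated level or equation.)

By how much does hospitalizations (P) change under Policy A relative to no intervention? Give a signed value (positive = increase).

-232

Baseline:
  T = 112
  C = 89
  P = 175 − 2·112 − 4·89 = -405
Policy A (C + 58):
  T = 112
  C = 89 + 58 = 147
  P = 175 − 2·112 − 4·147 = -637
Change in P: -637 − (-405) = -232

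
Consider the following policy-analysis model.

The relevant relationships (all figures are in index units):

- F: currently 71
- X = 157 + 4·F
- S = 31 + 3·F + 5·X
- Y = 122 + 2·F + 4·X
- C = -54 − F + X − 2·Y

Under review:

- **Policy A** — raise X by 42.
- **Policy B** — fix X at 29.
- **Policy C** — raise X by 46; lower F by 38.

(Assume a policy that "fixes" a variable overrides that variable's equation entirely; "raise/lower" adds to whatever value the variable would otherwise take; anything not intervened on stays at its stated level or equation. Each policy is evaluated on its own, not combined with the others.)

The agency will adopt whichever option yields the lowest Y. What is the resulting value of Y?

Policy A (X + 42):
  F = 71
  X = 157 + 4·71 (+42 from intervention) = 483
  Y = 122 + 2·71 + 4·483 = 2196
Policy B (X := 29):
  F = 71
  X = 29
  Y = 122 + 2·71 + 4·29 = 380
Policy C (X + 46, F − 38):
  F = 71 − 38 = 33
  X = 157 + 4·33 (+46 from intervention) = 335
  Y = 122 + 2·33 + 4·335 = 1528
Comparing — Policy A: Y=2196, Policy B: Y=380, Policy C: Y=1528. Lowest is 380 (Policy B).

380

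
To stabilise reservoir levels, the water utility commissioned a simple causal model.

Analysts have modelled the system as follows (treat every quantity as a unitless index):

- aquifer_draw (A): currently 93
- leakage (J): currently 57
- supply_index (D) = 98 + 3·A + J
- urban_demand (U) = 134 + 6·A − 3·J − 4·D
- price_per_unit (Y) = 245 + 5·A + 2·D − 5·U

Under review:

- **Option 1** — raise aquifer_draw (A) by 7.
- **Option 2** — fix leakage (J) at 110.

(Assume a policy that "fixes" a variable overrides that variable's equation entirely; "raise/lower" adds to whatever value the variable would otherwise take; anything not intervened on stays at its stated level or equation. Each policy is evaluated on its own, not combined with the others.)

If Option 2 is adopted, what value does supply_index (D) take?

487

Option 2 (J := 110):
  A = 93
  J = 110
  D = 98 + 3·93 + 110 = 487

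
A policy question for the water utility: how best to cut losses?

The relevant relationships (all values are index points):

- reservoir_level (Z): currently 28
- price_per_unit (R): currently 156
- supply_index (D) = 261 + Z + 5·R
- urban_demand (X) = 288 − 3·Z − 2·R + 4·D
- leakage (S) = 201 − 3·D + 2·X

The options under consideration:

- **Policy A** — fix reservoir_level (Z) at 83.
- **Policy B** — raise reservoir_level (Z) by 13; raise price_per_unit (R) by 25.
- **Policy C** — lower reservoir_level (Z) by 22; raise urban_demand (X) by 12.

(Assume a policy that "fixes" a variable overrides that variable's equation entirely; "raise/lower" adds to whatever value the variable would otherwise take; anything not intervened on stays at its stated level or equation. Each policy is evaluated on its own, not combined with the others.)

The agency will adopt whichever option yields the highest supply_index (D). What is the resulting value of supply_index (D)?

Policy A (Z := 83):
  Z = 83
  R = 156
  D = 261 + 83 + 5·156 = 1124
Policy B (Z + 13, R + 25):
  Z = 28 + 13 = 41
  R = 156 + 25 = 181
  D = 261 + 41 + 5·181 = 1207
Policy C (Z − 22, X + 12):
  Z = 28 − 22 = 6
  R = 156
  D = 261 + 6 + 5·156 = 1047
Comparing — Policy A: D=1124, Policy B: D=1207, Policy C: D=1047. Highest is 1207 (Policy B).

1207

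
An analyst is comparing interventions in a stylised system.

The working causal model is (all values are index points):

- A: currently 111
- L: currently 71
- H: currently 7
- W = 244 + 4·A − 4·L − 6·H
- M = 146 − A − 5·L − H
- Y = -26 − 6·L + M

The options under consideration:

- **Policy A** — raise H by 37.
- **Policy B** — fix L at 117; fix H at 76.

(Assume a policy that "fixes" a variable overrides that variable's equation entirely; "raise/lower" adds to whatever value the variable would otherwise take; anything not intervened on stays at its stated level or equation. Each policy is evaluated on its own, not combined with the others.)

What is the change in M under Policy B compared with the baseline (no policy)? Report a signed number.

Baseline:
  A = 111
  L = 71
  H = 7
  M = 146 − 111 − 5·71 − 7 = -327
Policy B (L := 117, H := 76):
  A = 111
  L = 117
  H = 76
  M = 146 − 111 − 5·117 − 76 = -626
Change in M: -626 − (-327) = -299

-299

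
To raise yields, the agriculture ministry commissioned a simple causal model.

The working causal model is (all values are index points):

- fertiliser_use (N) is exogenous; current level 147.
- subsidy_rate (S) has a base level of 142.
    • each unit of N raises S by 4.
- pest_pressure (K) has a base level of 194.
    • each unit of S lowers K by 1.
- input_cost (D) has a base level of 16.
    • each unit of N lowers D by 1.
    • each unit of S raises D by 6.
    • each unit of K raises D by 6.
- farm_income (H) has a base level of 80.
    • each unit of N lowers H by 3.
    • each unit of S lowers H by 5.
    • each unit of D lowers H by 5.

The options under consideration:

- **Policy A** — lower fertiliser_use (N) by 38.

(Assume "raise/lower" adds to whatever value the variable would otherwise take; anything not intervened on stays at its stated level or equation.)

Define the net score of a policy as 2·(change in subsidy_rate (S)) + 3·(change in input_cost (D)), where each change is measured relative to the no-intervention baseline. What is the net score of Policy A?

Baseline:
  N = 147
  S = 142 + 4·147 = 730
  K = 194 − 730 = -536
  D = 16 − 147 + 6·730 + 6·(-536) = 1033
Policy A (N − 38):
  N = 147 − 38 = 109
  S = 142 + 4·109 = 578
  K = 194 − 578 = -384
  D = 16 − 109 + 6·578 + 6·(-384) = 1071
ΔS = 578 − 730 = -152; ΔD = 1071 − 1033 = 38
Score = 2·(-152) + 3·38 = -190

-190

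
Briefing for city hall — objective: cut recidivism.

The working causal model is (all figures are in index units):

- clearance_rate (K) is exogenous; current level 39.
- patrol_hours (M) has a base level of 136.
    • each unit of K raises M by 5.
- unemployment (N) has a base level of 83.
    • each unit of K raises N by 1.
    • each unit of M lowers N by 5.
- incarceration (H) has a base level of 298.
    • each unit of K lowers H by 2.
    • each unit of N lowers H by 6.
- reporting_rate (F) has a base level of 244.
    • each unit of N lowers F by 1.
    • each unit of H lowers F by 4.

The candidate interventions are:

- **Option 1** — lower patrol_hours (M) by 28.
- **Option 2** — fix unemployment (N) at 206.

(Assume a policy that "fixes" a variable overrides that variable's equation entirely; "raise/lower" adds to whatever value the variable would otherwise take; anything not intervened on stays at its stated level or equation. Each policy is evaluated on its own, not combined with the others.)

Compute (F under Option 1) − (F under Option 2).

-36777

Option 1 (M − 28):
  K = 39
  M = 136 + 5·39 (−28 from intervention) = 303
  N = 83 + 39 − 5·303 = -1393
  H = 298 − 2·39 − 6·(-1393) = 8578
  F = 244 − (-1393) − 4·8578 = -32675
Option 2 (N := 206):
  K = 39
  M = 136 + 5·39 = 331
  N = 206
  H = 298 − 2·39 − 6·206 = -1016
  F = 244 − 206 − 4·(-1016) = 4102
F: -32675 − 4102 = -36777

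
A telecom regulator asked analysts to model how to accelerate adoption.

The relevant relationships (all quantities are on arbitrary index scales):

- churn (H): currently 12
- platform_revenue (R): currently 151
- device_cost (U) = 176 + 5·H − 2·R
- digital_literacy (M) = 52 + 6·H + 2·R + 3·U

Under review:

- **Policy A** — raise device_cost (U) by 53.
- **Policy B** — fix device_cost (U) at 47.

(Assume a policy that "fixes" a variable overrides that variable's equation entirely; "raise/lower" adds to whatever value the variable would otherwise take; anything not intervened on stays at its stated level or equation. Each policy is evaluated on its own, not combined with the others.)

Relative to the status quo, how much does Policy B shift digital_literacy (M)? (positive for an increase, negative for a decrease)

339

Baseline:
  H = 12
  R = 151
  U = 176 + 5·12 − 2·151 = -66
  M = 52 + 6·12 + 2·151 + 3·(-66) = 228
Policy B (U := 47):
  H = 12
  R = 151
  U = 47
  M = 52 + 6·12 + 2·151 + 3·47 = 567
Change in M: 567 − 228 = 339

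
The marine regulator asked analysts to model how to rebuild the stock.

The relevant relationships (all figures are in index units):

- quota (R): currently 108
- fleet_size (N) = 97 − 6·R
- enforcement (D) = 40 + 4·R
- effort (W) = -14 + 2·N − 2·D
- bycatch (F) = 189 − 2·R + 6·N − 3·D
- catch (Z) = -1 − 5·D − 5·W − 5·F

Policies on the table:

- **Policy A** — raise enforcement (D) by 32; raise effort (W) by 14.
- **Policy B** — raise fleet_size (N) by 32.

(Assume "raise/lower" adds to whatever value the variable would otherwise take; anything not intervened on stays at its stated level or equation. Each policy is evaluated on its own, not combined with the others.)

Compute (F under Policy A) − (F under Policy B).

-288

Policy A (D + 32, W + 14):
  R = 108
  N = 97 − 6·108 = -551
  D = 40 + 4·108 (+32 from intervention) = 504
  F = 189 − 2·108 + 6·(-551) − 3·504 = -4845
Policy B (N + 32):
  R = 108
  N = 97 − 6·108 (+32 from intervention) = -519
  D = 40 + 4·108 = 472
  F = 189 − 2·108 + 6·(-519) − 3·472 = -4557
F: -4845 − (-4557) = -288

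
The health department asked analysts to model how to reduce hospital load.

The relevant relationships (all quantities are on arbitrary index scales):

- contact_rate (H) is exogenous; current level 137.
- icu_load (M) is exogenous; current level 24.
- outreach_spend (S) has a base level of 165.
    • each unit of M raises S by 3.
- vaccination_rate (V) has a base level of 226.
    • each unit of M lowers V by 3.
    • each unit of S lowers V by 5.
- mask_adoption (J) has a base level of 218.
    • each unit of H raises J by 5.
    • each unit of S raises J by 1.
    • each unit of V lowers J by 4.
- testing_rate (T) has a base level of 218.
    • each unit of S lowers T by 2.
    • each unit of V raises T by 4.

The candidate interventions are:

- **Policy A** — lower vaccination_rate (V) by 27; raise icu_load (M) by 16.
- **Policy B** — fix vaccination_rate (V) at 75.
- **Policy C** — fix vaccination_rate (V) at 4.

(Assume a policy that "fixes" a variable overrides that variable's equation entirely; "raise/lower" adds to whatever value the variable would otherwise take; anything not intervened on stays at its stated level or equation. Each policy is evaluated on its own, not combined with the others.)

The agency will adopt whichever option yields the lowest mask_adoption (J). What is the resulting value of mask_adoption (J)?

840

Policy A (V − 27, M + 16):
  H = 137
  M = 24 + 16 = 40
  S = 165 + 3·40 = 285
  V = 226 − 3·40 − 5·285 (−27 from intervention) = -1346
  J = 218 + 5·137 + 285 − 4·(-1346) = 6572
Policy B (V := 75):
  H = 137
  M = 24
  S = 165 + 3·24 = 237
  V = 75
  J = 218 + 5·137 + 237 − 4·75 = 840
Policy C (V := 4):
  H = 137
  M = 24
  S = 165 + 3·24 = 237
  V = 4
  J = 218 + 5·137 + 237 − 4·4 = 1124
Comparing — Policy A: J=6572, Policy B: J=840, Policy C: J=1124. Lowest is 840 (Policy B).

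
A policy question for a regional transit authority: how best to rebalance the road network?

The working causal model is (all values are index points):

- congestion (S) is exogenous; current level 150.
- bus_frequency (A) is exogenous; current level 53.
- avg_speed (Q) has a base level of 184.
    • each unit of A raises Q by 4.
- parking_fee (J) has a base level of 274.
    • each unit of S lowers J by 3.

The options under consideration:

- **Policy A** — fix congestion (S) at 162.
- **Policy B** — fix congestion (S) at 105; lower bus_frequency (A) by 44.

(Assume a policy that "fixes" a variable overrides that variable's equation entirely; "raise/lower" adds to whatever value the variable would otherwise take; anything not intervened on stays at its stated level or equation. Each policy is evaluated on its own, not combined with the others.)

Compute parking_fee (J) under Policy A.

Policy A (S := 162):
  S = 162
  J = 274 − 3·162 = -212

-212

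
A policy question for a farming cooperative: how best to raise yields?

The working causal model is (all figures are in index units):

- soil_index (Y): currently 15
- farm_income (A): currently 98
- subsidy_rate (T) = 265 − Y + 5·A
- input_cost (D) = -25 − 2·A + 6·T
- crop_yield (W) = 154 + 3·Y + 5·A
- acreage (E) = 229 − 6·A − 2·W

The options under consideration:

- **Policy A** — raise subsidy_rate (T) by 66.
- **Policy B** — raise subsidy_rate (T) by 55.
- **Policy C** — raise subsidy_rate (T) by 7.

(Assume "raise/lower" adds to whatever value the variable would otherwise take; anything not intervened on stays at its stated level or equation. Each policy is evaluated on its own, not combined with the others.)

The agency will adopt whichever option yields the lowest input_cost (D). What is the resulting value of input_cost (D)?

Policy A (T + 66):
  Y = 15
  A = 98
  T = 265 − 15 + 5·98 (+66 from intervention) = 806
  D = -25 − 2·98 + 6·806 = 4615
Policy B (T + 55):
  Y = 15
  A = 98
  T = 265 − 15 + 5·98 (+55 from intervention) = 795
  D = -25 − 2·98 + 6·795 = 4549
Policy C (T + 7):
  Y = 15
  A = 98
  T = 265 − 15 + 5·98 (+7 from intervention) = 747
  D = -25 − 2·98 + 6·747 = 4261
Comparing — Policy A: D=4615, Policy B: D=4549, Policy C: D=4261. Lowest is 4261 (Policy C).

4261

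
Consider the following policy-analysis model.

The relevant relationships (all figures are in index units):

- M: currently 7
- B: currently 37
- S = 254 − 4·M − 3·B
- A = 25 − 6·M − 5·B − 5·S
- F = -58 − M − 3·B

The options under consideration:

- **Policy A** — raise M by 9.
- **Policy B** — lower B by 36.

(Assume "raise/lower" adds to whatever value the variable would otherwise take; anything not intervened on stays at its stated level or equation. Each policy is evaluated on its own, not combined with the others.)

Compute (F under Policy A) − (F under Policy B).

-117

Policy A (M + 9):
  M = 7 + 9 = 16
  B = 37
  F = -58 − 16 − 3·37 = -185
Policy B (B − 36):
  M = 7
  B = 37 − 36 = 1
  F = -58 − 7 − 3·1 = -68
F: -185 − (-68) = -117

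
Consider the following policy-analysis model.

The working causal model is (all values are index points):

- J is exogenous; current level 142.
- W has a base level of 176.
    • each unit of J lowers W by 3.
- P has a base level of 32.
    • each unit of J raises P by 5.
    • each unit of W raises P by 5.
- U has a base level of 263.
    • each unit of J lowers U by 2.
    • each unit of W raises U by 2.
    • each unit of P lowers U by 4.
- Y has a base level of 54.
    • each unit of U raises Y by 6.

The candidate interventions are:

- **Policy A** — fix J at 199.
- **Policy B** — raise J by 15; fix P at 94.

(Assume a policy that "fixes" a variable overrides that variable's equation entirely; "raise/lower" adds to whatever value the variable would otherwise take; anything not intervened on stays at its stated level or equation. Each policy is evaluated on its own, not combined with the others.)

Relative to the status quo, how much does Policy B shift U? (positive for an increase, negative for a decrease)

-2528

Baseline:
  J = 142
  W = 176 − 3·142 = -250
  P = 32 + 5·142 + 5·(-250) = -508
  U = 263 − 2·142 + 2·(-250) − 4·(-508) = 1511
Policy B (J + 15, P := 94):
  J = 142 + 15 = 157
  W = 176 − 3·157 = -295
  P = 94
  U = 263 − 2·157 + 2·(-295) − 4·94 = -1017
Change in U: -1017 − 1511 = -2528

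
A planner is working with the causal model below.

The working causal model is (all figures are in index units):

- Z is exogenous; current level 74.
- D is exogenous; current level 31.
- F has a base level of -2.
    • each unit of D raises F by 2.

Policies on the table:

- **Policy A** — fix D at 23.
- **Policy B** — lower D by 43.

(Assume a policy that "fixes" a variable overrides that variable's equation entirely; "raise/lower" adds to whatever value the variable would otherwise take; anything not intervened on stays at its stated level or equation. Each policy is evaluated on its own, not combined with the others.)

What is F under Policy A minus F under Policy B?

70

Policy A (D := 23):
  D = 23
  F = -2 + 2·23 = 44
Policy B (D − 43):
  D = 31 − 43 = -12
  F = -2 + 2·(-12) = -26
F: 44 − (-26) = 70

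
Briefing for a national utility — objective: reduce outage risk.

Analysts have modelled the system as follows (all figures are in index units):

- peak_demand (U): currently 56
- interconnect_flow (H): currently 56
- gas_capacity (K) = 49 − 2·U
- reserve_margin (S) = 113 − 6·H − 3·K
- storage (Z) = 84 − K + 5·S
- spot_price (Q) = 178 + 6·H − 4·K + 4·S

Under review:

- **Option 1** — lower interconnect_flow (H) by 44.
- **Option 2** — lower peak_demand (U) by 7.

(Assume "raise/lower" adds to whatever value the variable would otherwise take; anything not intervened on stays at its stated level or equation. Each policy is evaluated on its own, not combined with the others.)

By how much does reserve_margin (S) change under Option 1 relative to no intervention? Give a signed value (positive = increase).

Baseline:
  U = 56
  H = 56
  K = 49 − 2·56 = -63
  S = 113 − 6·56 − 3·(-63) = -34
Option 1 (H − 44):
  U = 56
  H = 56 − 44 = 12
  K = 49 − 2·56 = -63
  S = 113 − 6·12 − 3·(-63) = 230
Change in S: 230 − (-34) = 264

264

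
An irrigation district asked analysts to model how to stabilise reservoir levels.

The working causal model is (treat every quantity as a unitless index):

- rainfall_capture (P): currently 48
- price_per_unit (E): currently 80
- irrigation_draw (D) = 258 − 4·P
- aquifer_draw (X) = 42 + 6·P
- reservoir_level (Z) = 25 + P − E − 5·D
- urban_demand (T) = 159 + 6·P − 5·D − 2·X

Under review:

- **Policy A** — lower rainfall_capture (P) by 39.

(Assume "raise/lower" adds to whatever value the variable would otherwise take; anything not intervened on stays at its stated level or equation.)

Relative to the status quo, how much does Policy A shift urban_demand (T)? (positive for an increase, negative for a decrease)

-546

Baseline:
  P = 48
  D = 258 − 4·48 = 66
  X = 42 + 6·48 = 330
  T = 159 + 6·48 − 5·66 − 2·330 = -543
Policy A (P − 39):
  P = 48 − 39 = 9
  D = 258 − 4·9 = 222
  X = 42 + 6·9 = 96
  T = 159 + 6·9 − 5·222 − 2·96 = -1089
Change in T: -1089 − (-543) = -546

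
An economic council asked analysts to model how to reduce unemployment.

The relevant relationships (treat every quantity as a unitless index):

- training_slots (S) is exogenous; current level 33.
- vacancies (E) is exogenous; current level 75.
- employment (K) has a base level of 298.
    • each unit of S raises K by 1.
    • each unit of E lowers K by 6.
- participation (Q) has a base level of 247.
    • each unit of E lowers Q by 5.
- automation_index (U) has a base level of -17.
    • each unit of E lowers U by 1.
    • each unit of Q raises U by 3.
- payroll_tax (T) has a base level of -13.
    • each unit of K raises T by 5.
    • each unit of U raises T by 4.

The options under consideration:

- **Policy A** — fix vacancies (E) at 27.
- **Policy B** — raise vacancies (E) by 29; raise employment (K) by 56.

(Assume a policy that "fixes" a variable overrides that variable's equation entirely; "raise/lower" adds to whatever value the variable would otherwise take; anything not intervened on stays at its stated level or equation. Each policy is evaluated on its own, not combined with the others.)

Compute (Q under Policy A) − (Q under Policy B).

385

Policy A (E := 27):
  E = 27
  Q = 247 − 5·27 = 112
Policy B (E + 29, K + 56):
  E = 75 + 29 = 104
  Q = 247 − 5·104 = -273
Q: 112 − (-273) = 385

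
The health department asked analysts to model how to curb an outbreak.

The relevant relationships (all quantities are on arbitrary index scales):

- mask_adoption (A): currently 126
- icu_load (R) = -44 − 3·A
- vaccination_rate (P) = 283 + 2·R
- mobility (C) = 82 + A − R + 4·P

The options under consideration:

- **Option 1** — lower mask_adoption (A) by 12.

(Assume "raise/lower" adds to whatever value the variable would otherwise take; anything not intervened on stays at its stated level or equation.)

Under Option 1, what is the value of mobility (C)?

-1374

Option 1 (A − 12):
  A = 126 − 12 = 114
  R = -44 − 3·114 = -386
  P = 283 + 2·(-386) = -489
  C = 82 + 114 − (-386) + 4·(-489) = -1374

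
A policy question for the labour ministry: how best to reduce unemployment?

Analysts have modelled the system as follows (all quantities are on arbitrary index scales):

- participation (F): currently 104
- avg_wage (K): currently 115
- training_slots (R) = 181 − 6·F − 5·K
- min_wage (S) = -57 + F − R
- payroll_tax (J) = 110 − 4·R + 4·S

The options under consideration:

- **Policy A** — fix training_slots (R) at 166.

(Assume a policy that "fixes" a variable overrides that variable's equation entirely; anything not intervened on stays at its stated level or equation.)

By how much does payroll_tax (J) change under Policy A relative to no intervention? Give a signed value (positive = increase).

Baseline:
  F = 104
  K = 115
  R = 181 − 6·104 − 5·115 = -1018
  S = -57 + 104 − (-1018) = 1065
  J = 110 − 4·(-1018) + 4·1065 = 8442
Policy A (R := 166):
  F = 104
  K = 115
  R = 166
  S = -57 + 104 − 166 = -119
  J = 110 − 4·166 + 4·(-119) = -1030
Change in J: -1030 − 8442 = -9472

-9472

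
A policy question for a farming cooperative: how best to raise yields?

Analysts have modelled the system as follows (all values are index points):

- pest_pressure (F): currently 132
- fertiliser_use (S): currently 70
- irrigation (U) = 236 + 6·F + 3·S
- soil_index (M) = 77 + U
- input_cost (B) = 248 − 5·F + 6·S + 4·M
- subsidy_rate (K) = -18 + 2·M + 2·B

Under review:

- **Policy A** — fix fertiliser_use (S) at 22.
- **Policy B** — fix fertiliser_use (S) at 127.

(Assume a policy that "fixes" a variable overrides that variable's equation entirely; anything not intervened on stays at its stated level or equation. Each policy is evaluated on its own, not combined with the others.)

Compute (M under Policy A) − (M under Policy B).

-315

Policy A (S := 22):
  F = 132
  S = 22
  U = 236 + 6·132 + 3·22 = 1094
  M = 77 + 1094 = 1171
Policy B (S := 127):
  F = 132
  S = 127
  U = 236 + 6·132 + 3·127 = 1409
  M = 77 + 1409 = 1486
M: 1171 − 1486 = -315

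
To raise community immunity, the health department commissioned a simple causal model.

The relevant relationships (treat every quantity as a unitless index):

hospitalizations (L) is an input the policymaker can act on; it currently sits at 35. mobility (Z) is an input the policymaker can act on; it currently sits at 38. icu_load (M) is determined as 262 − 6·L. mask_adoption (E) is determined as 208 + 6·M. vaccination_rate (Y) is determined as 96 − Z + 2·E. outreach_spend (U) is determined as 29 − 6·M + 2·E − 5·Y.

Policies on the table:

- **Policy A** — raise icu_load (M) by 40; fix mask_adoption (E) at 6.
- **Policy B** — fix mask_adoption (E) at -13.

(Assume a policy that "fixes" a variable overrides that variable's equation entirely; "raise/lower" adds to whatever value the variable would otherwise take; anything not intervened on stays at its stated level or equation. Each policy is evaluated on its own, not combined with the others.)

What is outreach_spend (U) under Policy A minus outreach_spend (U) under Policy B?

Policy A (M + 40, E := 6):
  L = 35
  Z = 38
  M = 262 − 6·35 (+40 from intervention) = 92
  E = 6
  Y = 96 − 38 + 2·6 = 70
  U = 29 − 6·92 + 2·6 − 5·70 = -861
Policy B (E := -13):
  L = 35
  Z = 38
  M = 262 − 6·35 = 52
  E = -13
  Y = 96 − 38 + 2·(-13) = 32
  U = 29 − 6·52 + 2·(-13) − 5·32 = -469
U: -861 − (-469) = -392

-392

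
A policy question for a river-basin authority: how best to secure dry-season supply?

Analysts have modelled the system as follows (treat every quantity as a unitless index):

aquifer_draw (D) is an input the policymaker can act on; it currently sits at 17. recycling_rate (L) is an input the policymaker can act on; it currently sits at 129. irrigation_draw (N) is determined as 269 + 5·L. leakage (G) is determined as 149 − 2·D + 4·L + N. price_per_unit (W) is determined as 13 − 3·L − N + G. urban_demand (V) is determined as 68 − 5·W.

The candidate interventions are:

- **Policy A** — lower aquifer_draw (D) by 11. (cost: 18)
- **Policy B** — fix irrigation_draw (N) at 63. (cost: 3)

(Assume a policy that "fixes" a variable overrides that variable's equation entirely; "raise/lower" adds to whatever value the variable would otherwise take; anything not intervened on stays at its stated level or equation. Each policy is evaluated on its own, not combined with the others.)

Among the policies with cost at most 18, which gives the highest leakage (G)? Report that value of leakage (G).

Policy A (D − 11):
  D = 17 − 11 = 6
  L = 129
  N = 269 + 5·129 = 914
  G = 149 − 2·6 + 4·129 + 914 = 1567
Policy B (N := 63):
  D = 17
  L = 129
  N = 63
  G = 149 − 2·17 + 4·129 + 63 = 694
Comparing — Policy A: G=1567, Policy B: G=694. Highest is 1567 (Policy A).

1567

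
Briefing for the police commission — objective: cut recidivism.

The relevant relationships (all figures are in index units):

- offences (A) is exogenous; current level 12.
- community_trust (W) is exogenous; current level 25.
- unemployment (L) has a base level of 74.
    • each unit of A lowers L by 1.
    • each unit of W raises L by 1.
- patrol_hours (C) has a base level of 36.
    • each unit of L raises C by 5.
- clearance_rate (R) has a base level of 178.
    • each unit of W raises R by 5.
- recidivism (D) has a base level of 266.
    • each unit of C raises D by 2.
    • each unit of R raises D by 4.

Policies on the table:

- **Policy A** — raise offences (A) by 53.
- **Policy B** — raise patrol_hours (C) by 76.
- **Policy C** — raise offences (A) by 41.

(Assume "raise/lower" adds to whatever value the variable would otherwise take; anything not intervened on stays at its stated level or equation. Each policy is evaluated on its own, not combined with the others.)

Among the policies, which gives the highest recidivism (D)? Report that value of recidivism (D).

Policy A (A + 53):
  A = 12 + 53 = 65
  W = 25
  L = 74 − 65 + 25 = 34
  C = 36 + 5·34 = 206
  R = 178 + 5·25 = 303
  D = 266 + 2·206 + 4·303 = 1890
Policy B (C + 76):
  A = 12
  W = 25
  L = 74 − 12 + 25 = 87
  C = 36 + 5·87 (+76 from intervention) = 547
  R = 178 + 5·25 = 303
  D = 266 + 2·547 + 4·303 = 2572
Policy C (A + 41):
  A = 12 + 41 = 53
  W = 25
  L = 74 − 53 + 25 = 46
  C = 36 + 5·46 = 266
  R = 178 + 5·25 = 303
  D = 266 + 2·266 + 4·303 = 2010
Comparing — Policy A: D=1890, Policy B: D=2572, Policy C: D=2010. Highest is 2572 (Policy B).

2572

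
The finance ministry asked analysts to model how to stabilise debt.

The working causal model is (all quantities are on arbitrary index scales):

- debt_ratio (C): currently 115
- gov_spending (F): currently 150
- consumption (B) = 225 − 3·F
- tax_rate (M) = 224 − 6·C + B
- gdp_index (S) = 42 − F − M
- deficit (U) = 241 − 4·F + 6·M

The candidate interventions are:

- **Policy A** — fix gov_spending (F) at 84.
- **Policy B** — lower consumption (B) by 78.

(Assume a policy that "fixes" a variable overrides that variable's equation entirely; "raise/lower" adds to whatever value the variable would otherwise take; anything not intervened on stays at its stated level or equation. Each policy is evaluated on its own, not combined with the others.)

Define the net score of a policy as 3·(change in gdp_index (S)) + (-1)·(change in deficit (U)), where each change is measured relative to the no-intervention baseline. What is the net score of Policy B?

Baseline:
  C = 115
  F = 150
  B = 225 − 3·150 = -225
  M = 224 − 6·115 + (-225) = -691
  S = 42 − 150 − (-691) = 583
  U = 241 − 4·150 + 6·(-691) = -4505
Policy B (B − 78):
  C = 115
  F = 150
  B = 225 − 3·150 (−78 from intervention) = -303
  M = 224 − 6·115 + (-303) = -769
  S = 42 − 150 − (-769) = 661
  U = 241 − 4·150 + 6·(-769) = -4973
ΔS = 661 − 583 = 78; ΔU = -4973 − (-4505) = -468
Score = 3·78 + (-1)·(-468) = 702

702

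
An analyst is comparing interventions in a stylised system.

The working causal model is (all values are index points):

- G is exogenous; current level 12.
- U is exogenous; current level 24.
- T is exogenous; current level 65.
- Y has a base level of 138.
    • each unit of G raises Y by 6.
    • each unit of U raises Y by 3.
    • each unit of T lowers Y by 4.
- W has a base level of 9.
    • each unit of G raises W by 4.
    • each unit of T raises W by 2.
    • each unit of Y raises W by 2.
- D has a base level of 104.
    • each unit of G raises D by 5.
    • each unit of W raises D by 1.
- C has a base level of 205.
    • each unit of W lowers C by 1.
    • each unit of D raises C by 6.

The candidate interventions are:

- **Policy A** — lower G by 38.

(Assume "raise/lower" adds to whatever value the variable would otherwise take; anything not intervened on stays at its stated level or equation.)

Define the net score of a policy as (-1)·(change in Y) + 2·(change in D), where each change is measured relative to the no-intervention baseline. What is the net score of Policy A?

Baseline:
  G = 12
  U = 24
  T = 65
  Y = 138 + 6·12 + 3·24 − 4·65 = 22
  W = 9 + 4·12 + 2·65 + 2·22 = 231
  D = 104 + 5·12 + 231 = 395
Policy A (G − 38):
  G = 12 − 38 = -26
  U = 24
  T = 65
  Y = 138 + 6·(-26) + 3·24 − 4·65 = -206
  W = 9 + 4·(-26) + 2·65 + 2·(-206) = -377
  D = 104 + 5·(-26) + (-377) = -403
ΔY = -206 − 22 = -228; ΔD = -403 − 395 = -798
Score = (-1)·(-228) + 2·(-798) = -1368

-1368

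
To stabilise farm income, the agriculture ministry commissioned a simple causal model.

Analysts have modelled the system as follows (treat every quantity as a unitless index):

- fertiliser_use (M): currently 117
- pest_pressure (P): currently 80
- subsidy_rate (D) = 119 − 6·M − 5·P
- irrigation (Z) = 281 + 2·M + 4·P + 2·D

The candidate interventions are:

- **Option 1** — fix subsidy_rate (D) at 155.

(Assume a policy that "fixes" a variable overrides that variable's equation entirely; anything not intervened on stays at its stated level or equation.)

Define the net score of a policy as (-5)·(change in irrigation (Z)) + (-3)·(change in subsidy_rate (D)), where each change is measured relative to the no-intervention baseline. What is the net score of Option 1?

-14794

Baseline:
  M = 117
  P = 80
  D = 119 − 6·117 − 5·80 = -983
  Z = 281 + 2·117 + 4·80 + 2·(-983) = -1131
Option 1 (D := 155):
  M = 117
  P = 80
  D = 155
  Z = 281 + 2·117 + 4·80 + 2·155 = 1145
ΔZ = 1145 − (-1131) = 2276; ΔD = 155 − (-983) = 1138
Score = (-5)·2276 + (-3)·1138 = -14794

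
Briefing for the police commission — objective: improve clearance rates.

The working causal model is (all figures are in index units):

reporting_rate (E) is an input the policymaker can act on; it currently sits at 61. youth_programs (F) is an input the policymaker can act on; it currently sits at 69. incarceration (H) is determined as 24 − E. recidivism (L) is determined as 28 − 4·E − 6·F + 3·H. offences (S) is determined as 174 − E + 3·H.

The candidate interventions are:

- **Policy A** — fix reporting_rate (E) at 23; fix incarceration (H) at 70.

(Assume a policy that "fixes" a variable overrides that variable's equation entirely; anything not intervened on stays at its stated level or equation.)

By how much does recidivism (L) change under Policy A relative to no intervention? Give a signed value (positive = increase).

Baseline:
  E = 61
  F = 69
  H = 24 − 61 = -37
  L = 28 − 4·61 − 6·69 + 3·(-37) = -741
Policy A (E := 23, H := 70):
  E = 23
  F = 69
  H = 70
  L = 28 − 4·23 − 6·69 + 3·70 = -268
Change in L: -268 − (-741) = 473

473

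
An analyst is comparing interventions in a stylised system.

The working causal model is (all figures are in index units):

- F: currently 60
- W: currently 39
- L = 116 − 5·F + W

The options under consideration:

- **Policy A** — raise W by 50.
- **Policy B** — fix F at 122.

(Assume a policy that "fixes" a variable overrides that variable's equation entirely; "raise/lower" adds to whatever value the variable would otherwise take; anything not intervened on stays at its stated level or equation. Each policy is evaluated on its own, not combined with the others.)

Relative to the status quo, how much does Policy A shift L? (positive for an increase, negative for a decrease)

50

Baseline:
  F = 60
  W = 39
  L = 116 − 5·60 + 39 = -145
Policy A (W + 50):
  F = 60
  W = 39 + 50 = 89
  L = 116 − 5·60 + 89 = -95
Change in L: -95 − (-145) = 50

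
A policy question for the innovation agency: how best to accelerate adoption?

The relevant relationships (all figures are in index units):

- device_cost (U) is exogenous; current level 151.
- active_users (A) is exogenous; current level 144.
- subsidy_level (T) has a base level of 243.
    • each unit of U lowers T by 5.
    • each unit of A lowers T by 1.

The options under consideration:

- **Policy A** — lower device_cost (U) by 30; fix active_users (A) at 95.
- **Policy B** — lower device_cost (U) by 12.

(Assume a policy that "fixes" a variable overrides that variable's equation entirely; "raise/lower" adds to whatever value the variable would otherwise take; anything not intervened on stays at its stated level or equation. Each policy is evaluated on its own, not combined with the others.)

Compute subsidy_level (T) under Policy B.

-596

Policy B (U − 12):
  U = 151 − 12 = 139
  A = 144
  T = 243 − 5·139 − 144 = -596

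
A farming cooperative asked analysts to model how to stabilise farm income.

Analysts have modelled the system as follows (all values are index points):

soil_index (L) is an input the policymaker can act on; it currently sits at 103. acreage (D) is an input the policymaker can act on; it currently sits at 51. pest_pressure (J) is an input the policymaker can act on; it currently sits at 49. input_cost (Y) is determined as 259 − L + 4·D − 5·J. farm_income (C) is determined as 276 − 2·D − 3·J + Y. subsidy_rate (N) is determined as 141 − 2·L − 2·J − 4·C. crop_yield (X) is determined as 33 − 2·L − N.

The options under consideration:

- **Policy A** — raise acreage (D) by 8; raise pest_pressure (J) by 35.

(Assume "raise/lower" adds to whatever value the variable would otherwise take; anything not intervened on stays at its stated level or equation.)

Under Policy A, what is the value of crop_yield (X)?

-428

Policy A (D + 8, J + 35):
  L = 103
  D = 51 + 8 = 59
  J = 49 + 35 = 84
  Y = 259 − 103 + 4·59 − 5·84 = -28
  C = 276 − 2·59 − 3·84 + (-28) = -122
  N = 141 − 2·103 − 2·84 − 4·(-122) = 255
  X = 33 − 2·103 − 255 = -428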